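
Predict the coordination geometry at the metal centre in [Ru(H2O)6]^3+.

octahedral

Water is neutral; balancing the +3 overall charge requires Ru(III).
Ru sits in group 8, so the d-electron count is 8 − 3 = 5.
Coordination number: 6.
Six donors around a single metal centre give an octahedral coordination sphere.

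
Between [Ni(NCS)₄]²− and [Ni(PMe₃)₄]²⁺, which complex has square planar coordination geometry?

For [Ni(NCS)₄]²−: Summing ligand charges against the −2 overall charge gives an oxidation state of +2 for nickel. Group 10 minus oxidation state 2 gives a d⁸ configuration. Isothiocyanate is a weak-field ligand. With weak-field ligands the CFSE gain from square planar is small, so a 3d d⁸ ion takes the sterically preferred tetrahedral geometry. → tetrahedral.
For [Ni(PMe₃)₄]²⁺: Summing ligand charges against the +2 overall charge gives an oxidation state of +2 for nickel. Group 10 minus oxidation state 2 gives a d⁸ configuration. Trimethylphosphine is a strong-field ligand (high in the spectrochemical series). A 3d d⁸ ion with strong-field ligands gains enough CFSE to favour square planar over tetrahedral. → square planar.

[Ni(PMe₃)₄]²⁺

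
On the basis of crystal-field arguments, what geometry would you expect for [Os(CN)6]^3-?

octahedral

Each cyanide is −1; balancing the −3 overall charge requires Os(III).
Os sits in group 8, so the d-electron count is 8 − 3 = 5.
With 6 monodentate ligands the coordination number is 6.
Six donors around a single metal centre give an octahedral coordination sphere.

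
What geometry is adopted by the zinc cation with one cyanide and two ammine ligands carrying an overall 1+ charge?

trigonal planar

Summing ligand charges against the +1 overall charge gives an oxidation state of +2 for zinc.
Group 12 minus oxidation state 2 gives a d¹⁰ configuration.
With 3 monodentate ligands the coordination number is 3.
Three ligands around a d¹⁰ centre minimise repulsion in a trigonal-planar arrangement.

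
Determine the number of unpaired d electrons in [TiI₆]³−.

Ligand charges: each iodide is −1. With an overall charge of −3 the titanium centre must be in the +3 oxidation state.
Group 4 minus oxidation state 3 gives a d¹ configuration.
In an octahedral field the d¹ configuration is t₂g¹e_g⁰ (only one arrangement possible), giving 1 unpaired electron.

1 unpaired electron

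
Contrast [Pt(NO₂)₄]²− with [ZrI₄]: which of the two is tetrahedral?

[ZrI₄]

For [Pt(NO₂)₄]²−: Each nitro (N-bound nitrite) is −1; balancing the −2 overall charge requires Pt(II). Group 10 minus oxidation state 2 gives a d⁸ configuration. A 5d d⁸ ion has a large crystal-field splitting; square planar leaves the high-energy d_{x²−y²} orbital empty and maximises CFSE. → square planar.
For [ZrI₄]: Ligand charges: each iodide is −1. With an overall charge of 0 the zirconium centre must be in the +4 oxidation state. Group 4 minus oxidation state 4 gives a d⁰ configuration. A d⁰ ion has no crystal-field stabilisation preference between square planar and tetrahedral, so four ligands adopt the sterically favoured tetrahedral geometry. → tetrahedral.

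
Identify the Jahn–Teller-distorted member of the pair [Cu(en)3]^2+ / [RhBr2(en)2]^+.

[Cu(en)3]^2+: Summing ligand charges against the +2 overall charge gives an oxidation state of +2 for copper. Group 11 minus oxidation state 2 gives a d⁹ configuration. The t₂g⁶e_g³ configuration has an unevenly filled e_g set; the Jahn–Teller theorem predicts a tetragonal distortion (typically axial elongation) to lift the degeneracy.
[RhBr2(en)2]^+: Summing ligand charges against the +1 overall charge gives an oxidation state of +3 for rhodium. Group 9 minus oxidation state 3 gives a d⁶ configuration. A 4d ion has a large Δₒ and is invariably low-spin. The d⁶ configuration leaves the e_g set evenly filled (or empty) — no strong Jahn–Teller driving force.

[Cu(en)3]^2+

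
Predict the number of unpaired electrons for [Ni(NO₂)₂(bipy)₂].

2 unpaired electrons

Each nitro (N-bound nitrite) is −1; 2,2′-bipyridine is neutral; balancing the 0 overall charge requires Ni(II).
Ni sits in group 10, so the d-electron count is 10 − 2 = 8.
Counting donor atoms: 2×nitro (N-bound nitrite) (monodentate) → 2 donors; 2×2,2′-bipyridine (bidentate) → 4 donors. Coordination number = 6.
In an octahedral field the d⁸ configuration is t₂g⁶e_g² (only one arrangement possible), giving 2 unpaired electrons.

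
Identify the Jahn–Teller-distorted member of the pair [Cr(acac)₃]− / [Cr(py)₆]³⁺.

[Cr(acac)₃]−

[Cr(acac)₃]−: Summing ligand charges against the −1 overall charge gives an oxidation state of +2 for chromium. Chromium is a group-6 element; Cr(II) is therefore d⁴. Acetylacetonate is a weak-field ligand for a first-row metal, so the complex is high-spin. The t₂g³e_g¹ (high-spin) configuration has an unevenly filled e_g set; the Jahn–Teller theorem predicts a tetragonal distortion (typically axial elongation) to lift the degeneracy.
[Cr(py)₆]³⁺: Pyridine is neutral; balancing the +3 overall charge requires Cr(III). Cr sits in group 6, so the d-electron count is 6 − 3 = 3. The d³ configuration leaves the e_g set evenly filled (or empty) — no strong Jahn–Teller driving force.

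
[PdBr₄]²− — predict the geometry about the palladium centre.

square planar

Ligand charges: each bromide is −1. With an overall charge of −2 the palladium centre must be in the +2 oxidation state.
Palladium is a group-10 element; Pd(II) is therefore d⁸.
With 4 monodentate ligands the coordination number is 4.
A 4d d⁸ ion has a large crystal-field splitting; square planar leaves the high-energy d_{x²−y²} orbital empty and maximises CFSE.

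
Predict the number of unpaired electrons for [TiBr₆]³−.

1 unpaired electron

Ligand charges: each bromide is −1. With an overall charge of −3 the titanium centre must be in the +3 oxidation state.
Titanium is a group-4 element; Ti(III) is therefore d¹.
In an octahedral field the d¹ configuration is t₂g¹e_g⁰ (only one arrangement possible), giving 1 unpaired electron.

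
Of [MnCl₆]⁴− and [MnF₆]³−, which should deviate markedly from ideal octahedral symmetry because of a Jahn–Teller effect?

[MnF₆]³−

[MnCl₆]⁴−: Each chloride is −1; balancing the −4 overall charge requires Mn(II). Group 7 minus oxidation state 2 gives a d⁵ configuration. Chloride is a weak-field ligand for a first-row metal, so the complex is high-spin. The d⁵ configuration leaves the e_g set evenly filled (or empty) — no strong Jahn–Teller driving force.
[MnF₆]³−: Ligand charges: each fluoride is −1. With an overall charge of −3 the manganese centre must be in the +3 oxidation state. Group 7 minus oxidation state 3 gives a d⁴ configuration. Fluoride is a weak-field ligand for a first-row metal, so the complex is high-spin. The t₂g³e_g¹ (high-spin) configuration has an unevenly filled e_g set; the Jahn–Teller theorem predicts a tetragonal distortion (typically axial elongation) to lift the degeneracy.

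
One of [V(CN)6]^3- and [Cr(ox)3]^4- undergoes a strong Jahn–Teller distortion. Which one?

[Cr(ox)3]^4-

[V(CN)6]^3-: Ligand charges: each cyanide is −1. With an overall charge of −3 the vanadium centre must be in the +3 oxidation state. Vanadium is a group-5 element; V(III) is therefore d². The d² configuration leaves the e_g set evenly filled (or empty) — no strong Jahn–Teller driving force.
[Cr(ox)3]^4-: Each oxalate is −2; balancing the −4 overall charge requires Cr(II). Group 6 minus oxidation state 2 gives a d⁴ configuration. Oxalate is a weak-field ligand for a first-row metal, so the complex is high-spin. The t₂g³e_g¹ (high-spin) configuration has an unevenly filled e_g set; the Jahn–Teller theorem predicts a tetragonal distortion (typically axial elongation) to lift the degeneracy.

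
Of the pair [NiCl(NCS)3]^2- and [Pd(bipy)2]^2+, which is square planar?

For [NiCl(NCS)3]^2-: Each chloride is −1; each isothiocyanate is −1; balancing the −2 overall charge requires Ni(II). Group 10 minus oxidation state 2 gives a d⁸ configuration. Chloride and isothiocyanate are weak-field ligands. With weak-field ligands the CFSE gain from square planar is small, so a 3d d⁸ ion takes the sterically preferred tetrahedral geometry. → tetrahedral.
For [Pd(bipy)2]^2+: Ligand charges: 2,2′-bipyridine is neutral. With an overall charge of +2 the palladium centre must be in the +2 oxidation state. Group 10 minus oxidation state 2 gives a d⁸ configuration. A 4d d⁸ ion has a large crystal-field splitting; square planar leaves the high-energy d_{x²−y²} orbital empty and maximises CFSE. → square planar.

[Pd(bipy)2]^2+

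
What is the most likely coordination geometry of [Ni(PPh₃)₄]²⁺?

square planar

Summing ligand charges against the +2 overall charge gives an oxidation state of +2 for nickel.
Group 10 minus oxidation state 2 gives a d⁸ configuration.
With 4 monodentate ligands the coordination number is 4.
Triphenylphosphine is a strong-field ligand (high in the spectrochemical series).
A 3d d⁸ ion with strong-field ligands gains enough CFSE to favour square planar over tetrahedral.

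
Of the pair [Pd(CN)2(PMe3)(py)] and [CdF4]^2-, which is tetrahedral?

For [Pd(CN)2(PMe3)(py)]: Each cyanide is −1; trimethylphosphine is neutral; pyridine is neutral; balancing the 0 overall charge requires Pd(II). Pd sits in group 10, so the d-electron count is 10 − 2 = 8. A 4d d⁸ ion has a large crystal-field splitting; square planar leaves the high-energy d_{x²−y²} orbital empty and maximises CFSE. → square planar.
For [CdF4]^2-: Each fluoride is −1; balancing the −2 overall charge requires Cd(II). Cd sits in group 12, so the d-electron count is 12 − 2 = 10. A d¹⁰ ion has no crystal-field stabilisation preference between square planar and tetrahedral, so four ligands adopt the sterically favoured tetrahedral geometry. → tetrahedral.

[CdF4]^2-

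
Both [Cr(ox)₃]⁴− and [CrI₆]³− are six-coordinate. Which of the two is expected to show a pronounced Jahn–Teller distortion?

[Cr(ox)₃]⁴−: Each oxalate is −2; balancing the −4 overall charge requires Cr(II). Group 6 minus oxidation state 2 gives a d⁴ configuration. Oxalate is a weak-field ligand for a first-row metal, so the complex is high-spin. The t₂g³e_g¹ (high-spin) configuration has an unevenly filled e_g set; the Jahn–Teller theorem predicts a tetragonal distortion (typically axial elongation) to lift the degeneracy.
[CrI₆]³−: Each iodide is −1; balancing the −3 overall charge requires Cr(III). Cr sits in group 6, so the d-electron count is 6 − 3 = 3. The d³ configuration leaves the e_g set evenly filled (or empty) — no strong Jahn–Teller driving force.

[Cr(ox)₃]⁴−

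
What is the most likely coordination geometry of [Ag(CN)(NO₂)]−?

Summing ligand charges against the −1 overall charge gives an oxidation state of +1 for silver.
Group 11 minus oxidation state 1 gives a d¹⁰ configuration.
Coordination number: 2.
A d¹⁰ ion with only two ligands adopts a linear arrangement (sp hybridisation; no CFSE preference).

linear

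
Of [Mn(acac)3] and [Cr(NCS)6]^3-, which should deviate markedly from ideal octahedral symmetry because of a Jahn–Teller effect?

[Mn(acac)3]

[Mn(acac)3]: Each acetylacetonate is −1; balancing the 0 overall charge requires Mn(III). Manganese is a group-7 element; Mn(III) is therefore d⁴. Acetylacetonate is a weak-field ligand for a first-row metal, so the complex is high-spin. The t₂g³e_g¹ (high-spin) configuration has an unevenly filled e_g set; the Jahn–Teller theorem predicts a tetragonal distortion (typically axial elongation) to lift the degeneracy.
[Cr(NCS)6]^3-: Summing ligand charges against the −3 overall charge gives an oxidation state of +3 for chromium. Cr sits in group 6, so the d-electron count is 6 − 3 = 3. The d³ configuration leaves the e_g set evenly filled (or empty) — no strong Jahn–Teller driving force.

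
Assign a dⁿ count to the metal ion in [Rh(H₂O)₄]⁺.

Summing ligand charges against the +1 overall charge gives an oxidation state of +1 for rhodium.
Rh sits in group 9, so the d-electron count is 9 − 1 = 8.

d8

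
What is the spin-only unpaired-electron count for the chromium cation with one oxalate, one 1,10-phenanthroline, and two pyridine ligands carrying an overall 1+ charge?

Summing ligand charges against the +1 overall charge gives an oxidation state of +3 for chromium.
Group 6 minus oxidation state 3 gives a d³ configuration.
Counting donor atoms: 1×oxalate (bidentate) → 2 donors; 1×1,10-phenanthroline (bidentate) → 2 donors; 2×pyridine (monodentate) → 2 donors. Coordination number = 6.
In an octahedral field the d³ configuration is t₂g³e_g⁰ (only one arrangement possible), giving 3 unpaired electrons.

3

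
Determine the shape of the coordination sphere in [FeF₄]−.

tetrahedral

Summing ligand charges against the −1 overall charge gives an oxidation state of +3 for iron.
Fe sits in group 8, so the d-electron count is 8 − 3 = 5.
With 4 monodentate ligands the coordination number is 4.
Fluoride is a weak-field ligand.
A high-spin d⁵ ion has zero CFSE in either geometry, so four ligands adopt the sterically favoured tetrahedral geometry.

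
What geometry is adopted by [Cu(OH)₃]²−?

Summing ligand charges against the −2 overall charge gives an oxidation state of +1 for copper.
Copper is a group-11 element; Cu(I) is therefore d¹⁰.
Coordination number: 3.
Three ligands around a d¹⁰ centre minimise repulsion in a trigonal-planar arrangement.

trigonal planar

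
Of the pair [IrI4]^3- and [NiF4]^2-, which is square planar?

[IrI4]^3-

For [IrI4]^3-: Summing ligand charges against the −3 overall charge gives an oxidation state of +1 for iridium. Ir sits in group 9, so the d-electron count is 9 − 1 = 8. A 5d d⁸ ion has a large crystal-field splitting; square planar leaves the high-energy d_{x²−y²} orbital empty and maximises CFSE. → square planar.
For [NiF4]^2-: Each fluoride is −1; balancing the −2 overall charge requires Ni(II). Ni sits in group 10, so the d-electron count is 10 − 2 = 8. Fluoride is a weak-field ligand. With weak-field ligands the CFSE gain from square planar is small, so a 3d d⁸ ion takes the sterically preferred tetrahedral geometry. → tetrahedral.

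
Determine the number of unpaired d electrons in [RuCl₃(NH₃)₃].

Each chloride is −1; ammonia is neutral; balancing the 0 overall charge requires Ru(III).
Ru sits in group 8, so the d-electron count is 8 − 3 = 5.
The spin state decides the count: a 4d ion has a large Δₒ and is invariably low-spin.
An octahedral low-spin d⁵ ion is t₂g⁵e_g⁰, giving 1 unpaired electron.

1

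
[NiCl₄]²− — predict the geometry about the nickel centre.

tetrahedral

Ligand charges: each chloride is −1. With an overall charge of −2 the nickel centre must be in the +2 oxidation state.
Group 10 minus oxidation state 2 gives a d⁸ configuration.
With 4 monodentate ligands the coordination number is 4.
Chloride is a weak-field ligand.
With weak-field ligands the CFSE gain from square planar is small, so a 3d d⁸ ion takes the sterically preferred tetrahedral geometry.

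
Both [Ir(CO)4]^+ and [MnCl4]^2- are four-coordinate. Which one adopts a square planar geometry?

For [Ir(CO)4]^+: Carbonyl is neutral; balancing the +1 overall charge requires Ir(I). Group 9 minus oxidation state 1 gives a d⁸ configuration. A 5d d⁸ ion has a large crystal-field splitting; square planar leaves the high-energy d_{x²−y²} orbital empty and maximises CFSE. → square planar.
For [MnCl4]^2-: Each chloride is −1; balancing the −2 overall charge requires Mn(II). Mn sits in group 7, so the d-electron count is 7 − 2 = 5. A high-spin d⁵ ion has zero CFSE in either geometry, so four ligands adopt the sterically favoured tetrahedral geometry. → tetrahedral.

[Ir(CO)4]^+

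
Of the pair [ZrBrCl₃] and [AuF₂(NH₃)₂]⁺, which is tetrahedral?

For [ZrBrCl₃]: Summing ligand charges against the 0 overall charge gives an oxidation state of +4 for zirconium. Group 4 minus oxidation state 4 gives a d⁰ configuration. A d⁰ ion has no crystal-field stabilisation preference between square planar and tetrahedral, so four ligands adopt the sterically favoured tetrahedral geometry. → tetrahedral.
For [AuF₂(NH₃)₂]⁺: Ligand charges: each fluoride is −1; ammonia is neutral. With an overall charge of +1 the gold centre must be in the +3 oxidation state. Gold is a group-11 element; Au(III) is therefore d⁸. A 5d d⁸ ion has a large crystal-field splitting; square planar leaves the high-energy d_{x²−y²} orbital empty and maximises CFSE. → square planar.

[ZrBrCl₃]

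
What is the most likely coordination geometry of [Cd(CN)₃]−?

trigonal planar

Summing ligand charges against the −1 overall charge gives an oxidation state of +2 for cadmium.
Group 12 minus oxidation state 2 gives a d¹⁰ configuration.
With 3 monodentate ligands the coordination number is 3.
Three ligands around a d¹⁰ centre minimise repulsion in a trigonal-planar arrangement.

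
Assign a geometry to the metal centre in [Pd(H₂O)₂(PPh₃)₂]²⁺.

square planar

Water is neutral; triphenylphosphine is neutral; balancing the +2 overall charge requires Pd(II).
Pd sits in group 10, so the d-electron count is 10 − 2 = 8.
With 4 monodentate ligands the coordination number is 4.
A 4d d⁸ ion has a large crystal-field splitting; square planar leaves the high-energy d_{x²−y²} orbital empty and maximises CFSE.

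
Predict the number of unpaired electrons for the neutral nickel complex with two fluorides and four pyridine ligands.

2

Ligand charges: each fluoride is −1; pyridine is neutral. With an overall charge of 0 the nickel centre must be in the +2 oxidation state.
Ni sits in group 10, so the d-electron count is 10 − 2 = 8.
In an octahedral field the d⁸ configuration is t₂g⁶e_g² (only one arrangement possible), giving 2 unpaired electrons.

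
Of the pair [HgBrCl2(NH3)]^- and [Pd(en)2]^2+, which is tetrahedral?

For [HgBrCl2(NH3)]^-: Summing ligand charges against the −1 overall charge gives an oxidation state of +2 for mercury. Hg sits in group 12, so the d-electron count is 12 − 2 = 10. A d¹⁰ ion has no crystal-field stabilisation preference between square planar and tetrahedral, so four ligands adopt the sterically favoured tetrahedral geometry. → tetrahedral.
For [Pd(en)2]^2+: Summing ligand charges against the +2 overall charge gives an oxidation state of +2 for palladium. Palladium is a group-10 element; Pd(II) is therefore d⁸. A 4d d⁸ ion has a large crystal-field splitting; square planar leaves the high-energy d_{x²−y²} orbital empty and maximises CFSE. → square planar.

[HgBrCl2(NH3)]^-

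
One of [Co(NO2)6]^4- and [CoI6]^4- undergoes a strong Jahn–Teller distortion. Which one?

[Co(NO2)6]^4-

[Co(NO2)6]^4-: Each nitro (N-bound nitrite) is −1; balancing the −4 overall charge requires Co(II). Cobalt is a group-9 element; Co(II) is therefore d⁷. Nitro (N-bound nitrite) is a strong-field ligand (high in the spectrochemical series) for a first-row metal, so the complex is low-spin. The t₂g⁶e_g¹ (low-spin) configuration has an unevenly filled e_g set; the Jahn–Teller theorem predicts a tetragonal distortion (typically axial elongation) to lift the degeneracy.
[CoI6]^4-: Each iodide is −1; balancing the −4 overall charge requires Co(II). Co sits in group 9, so the d-electron count is 9 − 2 = 7. Iodide is a weak-field ligand for a first-row metal, so the complex is high-spin. The d⁷ configuration leaves the e_g set evenly filled (or empty) — no strong Jahn–Teller driving force.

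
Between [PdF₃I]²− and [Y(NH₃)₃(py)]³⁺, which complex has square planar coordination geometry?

[PdF₃I]²−

For [PdF₃I]²−: Summing ligand charges against the −2 overall charge gives an oxidation state of +2 for palladium. Group 10 minus oxidation state 2 gives a d⁸ configuration. A 4d d⁸ ion has a large crystal-field splitting; square planar leaves the high-energy d_{x²−y²} orbital empty and maximises CFSE. → square planar.
For [Y(NH₃)₃(py)]³⁺: Ligand charges: ammonia is neutral; pyridine is neutral. With an overall charge of +3 the yttrium centre must be in the +3 oxidation state. Yttrium is a group-3 element; Y(III) is therefore d⁰. A d⁰ ion has no crystal-field stabilisation preference between square planar and tetrahedral, so four ligands adopt the sterically favoured tetrahedral geometry. → tetrahedral.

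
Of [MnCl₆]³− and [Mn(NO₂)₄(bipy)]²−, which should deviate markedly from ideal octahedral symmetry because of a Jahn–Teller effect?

[MnCl₆]³−

[MnCl₆]³−: Ligand charges: each chloride is −1. With an overall charge of −3 the manganese centre must be in the +3 oxidation state. Mn sits in group 7, so the d-electron count is 7 − 3 = 4. Chloride is a weak-field ligand for a first-row metal, so the complex is high-spin. The t₂g³e_g¹ (high-spin) configuration has an unevenly filled e_g set; the Jahn–Teller theorem predicts a tetragonal distortion (typically axial elongation) to lift the degeneracy.
[Mn(NO₂)₄(bipy)]²−: Summing ligand charges against the −2 overall charge gives an oxidation state of +2 for manganese. Manganese is a group-7 element; Mn(II) is therefore d⁵. Nitro (N-bound nitrite) is a strong-field ligand (high in the spectrochemical series) for a first-row metal, so the complex is low-spin. The d⁵ configuration leaves the e_g set evenly filled (or empty) — no strong Jahn–Teller driving force.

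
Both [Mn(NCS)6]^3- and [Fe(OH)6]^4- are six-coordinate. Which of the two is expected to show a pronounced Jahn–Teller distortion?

[Mn(NCS)6]^3-

[Mn(NCS)6]^3-: Each isothiocyanate is −1; balancing the −3 overall charge requires Mn(III). Mn sits in group 7, so the d-electron count is 7 − 3 = 4. Isothiocyanate is a weak-field ligand for a first-row metal, so the complex is high-spin. The t₂g³e_g¹ (high-spin) configuration has an unevenly filled e_g set; the Jahn–Teller theorem predicts a tetragonal distortion (typically axial elongation) to lift the degeneracy.
[Fe(OH)6]^4-: Summing ligand charges against the −4 overall charge gives an oxidation state of +2 for iron. Group 8 minus oxidation state 2 gives a d⁶ configuration. Hydroxide is a weak-field ligand for a first-row metal, so the complex is high-spin. The d⁶ configuration leaves the e_g set evenly filled (or empty) — no strong Jahn–Teller driving force.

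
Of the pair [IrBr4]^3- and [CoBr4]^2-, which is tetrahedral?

[CoBr4]^2-

For [IrBr4]^3-: Summing ligand charges against the −3 overall charge gives an oxidation state of +1 for iridium. Group 9 minus oxidation state 1 gives a d⁸ configuration. A 5d d⁸ ion has a large crystal-field splitting; square planar leaves the high-energy d_{x²−y²} orbital empty and maximises CFSE. → square planar.
For [CoBr4]^2-: Each bromide is −1; balancing the −2 overall charge requires Co(II). Co sits in group 9, so the d-electron count is 9 − 2 = 7. For a high-spin 3d d⁷ ion with weak-field ligands the small Δₜ gives little square-planar CFSE advantage, so four ligands adopt the sterically favoured tetrahedral geometry. → tetrahedral.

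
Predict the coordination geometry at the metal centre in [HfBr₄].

tetrahedral

Each bromide is −1; balancing the 0 overall charge requires Hf(IV).
Group 4 minus oxidation state 4 gives a d⁰ configuration.
Coordination number: 4.
A d⁰ ion has no crystal-field stabilisation preference between square planar and tetrahedral, so four ligands adopt the sterically favoured tetrahedral geometry.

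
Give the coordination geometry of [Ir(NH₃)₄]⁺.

square planar

Ligand charges: ammonia is neutral. With an overall charge of +1 the iridium centre must be in the +1 oxidation state.
Ir sits in group 9, so the d-electron count is 9 − 1 = 8.
Coordination number: 4.
A 5d d⁸ ion has a large crystal-field splitting; square planar leaves the high-energy d_{x²−y²} orbital empty and maximises CFSE.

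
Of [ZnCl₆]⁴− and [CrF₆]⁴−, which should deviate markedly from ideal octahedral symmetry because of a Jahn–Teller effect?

[ZnCl₆]⁴−: Summing ligand charges against the −4 overall charge gives an oxidation state of +2 for zinc. Zinc is a group-12 element; Zn(II) is therefore d¹⁰. The d¹⁰ configuration leaves the e_g set evenly filled (or empty) — no strong Jahn–Teller driving force.
[CrF₆]⁴−: Summing ligand charges against the −4 overall charge gives an oxidation state of +2 for chromium. Chromium is a group-6 element; Cr(II) is therefore d⁴. Fluoride is a weak-field ligand for a first-row metal, so the complex is high-spin. The t₂g³e_g¹ (high-spin) configuration has an unevenly filled e_g set; the Jahn–Teller theorem predicts a tetragonal distortion (typically axial elongation) to lift the degeneracy.

[CrF₆]⁴−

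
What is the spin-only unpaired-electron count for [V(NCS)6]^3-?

2

Ligand charges: each isothiocyanate is −1. With an overall charge of −3 the vanadium centre must be in the +3 oxidation state.
V sits in group 5, so the d-electron count is 5 − 3 = 2.
In an octahedral field the d² configuration is t₂g²e_g⁰ (only one arrangement possible), giving 2 unpaired electrons.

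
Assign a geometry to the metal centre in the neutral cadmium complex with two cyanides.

linear

Summing ligand charges against the 0 overall charge gives an oxidation state of +2 for cadmium.
Group 12 minus oxidation state 2 gives a d¹⁰ configuration.
Coordination number: 2.
A d¹⁰ ion with only two ligands adopts a linear arrangement (sp hybridisation; no CFSE preference).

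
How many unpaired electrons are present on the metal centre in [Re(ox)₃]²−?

3

Ligand charges: each oxalate is −2. With an overall charge of −2 the rhenium centre must be in the +4 oxidation state.
Rhenium is a group-7 element; Re(IV) is therefore d³.
Counting donor atoms: 3×oxalate (bidentate) → 6 donors. Coordination number = 6.
In an octahedral field the d³ configuration is t₂g³e_g⁰ (only one arrangement possible), giving 3 unpaired electrons.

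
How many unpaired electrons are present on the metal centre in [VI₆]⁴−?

Summing ligand charges against the −4 overall charge gives an oxidation state of +2 for vanadium.
Group 5 minus oxidation state 2 gives a d³ configuration.
In an octahedral field the d³ configuration is t₂g³e_g⁰ (only one arrangement possible), giving 3 unpaired electrons.

3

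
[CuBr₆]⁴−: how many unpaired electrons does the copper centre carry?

Ligand charges: each bromide is −1. With an overall charge of −4 the copper centre must be in the +2 oxidation state.
Copper is a group-11 element; Cu(II) is therefore d⁹.
In an octahedral field the d⁹ configuration is t₂g⁶e_g³ (only one arrangement possible), giving 1 unpaired electron.

1 unpaired electron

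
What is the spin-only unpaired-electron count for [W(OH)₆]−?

1

Each hydroxide is −1; balancing the −1 overall charge requires W(V).
Group 6 minus oxidation state 5 gives a d¹ configuration.
In an octahedral field the d¹ configuration is t₂g¹e_g⁰ (only one arrangement possible), giving 1 unpaired electron.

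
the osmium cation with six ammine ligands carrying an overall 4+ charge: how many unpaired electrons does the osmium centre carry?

Summing ligand charges against the +4 overall charge gives an oxidation state of +4 for osmium.
Os sits in group 8, so the d-electron count is 8 − 4 = 4.
The spin state decides the count: a 5d ion has a large Δₒ and is invariably low-spin.
An octahedral low-spin d⁴ ion is t₂g⁴e_g⁰, giving 2 unpaired electrons.

2 unpaired electrons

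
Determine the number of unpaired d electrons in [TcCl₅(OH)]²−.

Summing ligand charges against the −2 overall charge gives an oxidation state of +4 for technetium.
Group 7 minus oxidation state 4 gives a d³ configuration.
In an octahedral field the d³ configuration is t₂g³e_g⁰ (only one arrangement possible), giving 3 unpaired electrons.

3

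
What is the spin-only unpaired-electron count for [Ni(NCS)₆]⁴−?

2

Ligand charges: each isothiocyanate is −1. With an overall charge of −4 the nickel centre must be in the +2 oxidation state.
Group 10 minus oxidation state 2 gives a d⁸ configuration.
In an octahedral field the d⁸ configuration is t₂g⁶e_g² (only one arrangement possible), giving 2 unpaired electrons.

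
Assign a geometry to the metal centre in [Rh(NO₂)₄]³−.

Ligand charges: each nitro (N-bound nitrite) is −1. With an overall charge of −3 the rhodium centre must be in the +1 oxidation state.
Rh sits in group 9, so the d-electron count is 9 − 1 = 8.
Coordination number: 4.
A 4d d⁸ ion has a large crystal-field splitting; square planar leaves the high-energy d_{x²−y²} orbital empty and maximises CFSE.

square planar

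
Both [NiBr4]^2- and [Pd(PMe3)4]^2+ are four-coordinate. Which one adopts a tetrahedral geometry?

[NiBr4]^2-

For [NiBr4]^2-: Each bromide is −1; balancing the −2 overall charge requires Ni(II). Ni sits in group 10, so the d-electron count is 10 − 2 = 8. Bromide is a weak-field ligand. With weak-field ligands the CFSE gain from square planar is small, so a 3d d⁸ ion takes the sterically preferred tetrahedral geometry. → tetrahedral.
For [Pd(PMe3)4]^2+: Summing ligand charges against the +2 overall charge gives an oxidation state of +2 for palladium. Palladium is a group-10 element; Pd(II) is therefore d⁸. A 4d d⁸ ion has a large crystal-field splitting; square planar leaves the high-energy d_{x²−y²} orbital empty and maximises CFSE. → square planar.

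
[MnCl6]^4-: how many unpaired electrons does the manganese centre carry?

Summing ligand charges against the −4 overall charge gives an oxidation state of +2 for manganese.
Group 7 minus oxidation state 2 gives a d⁵ configuration.
The spin state decides the count: Chloride is a weak-field ligand for a first-row metal, so the complex is high-spin.
An octahedral high-spin d⁵ ion is t₂g³e_g², giving 5 unpaired electrons.

5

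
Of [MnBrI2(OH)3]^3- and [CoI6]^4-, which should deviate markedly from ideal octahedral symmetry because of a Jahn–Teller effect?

[MnBrI2(OH)3]^3-

[MnBrI2(OH)3]^3-: Ligand charges: each bromide is −1; each iodide is −1; each hydroxide is −1. With an overall charge of −3 the manganese centre must be in the +3 oxidation state. Mn sits in group 7, so the d-electron count is 7 − 3 = 4. Bromide, hydroxide, and iodide are weak-field ligands for a first-row metal, so the complex is high-spin. The t₂g³e_g¹ (high-spin) configuration has an unevenly filled e_g set; the Jahn–Teller theorem predicts a tetragonal distortion (typically axial elongation) to lift the degeneracy.
[CoI6]^4-: Each iodide is −1; balancing the −4 overall charge requires Co(II). Co sits in group 9, so the d-electron count is 9 − 2 = 7. Iodide is a weak-field ligand for a first-row metal, so the complex is high-spin. The d⁷ configuration leaves the e_g set evenly filled (or empty) — no strong Jahn–Teller driving force.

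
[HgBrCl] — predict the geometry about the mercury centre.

Summing ligand charges against the 0 overall charge gives an oxidation state of +2 for mercury.
Group 12 minus oxidation state 2 gives a d¹⁰ configuration.
With 2 monodentate ligands the coordination number is 2.
A d¹⁰ ion with only two ligands adopts a linear arrangement (sp hybridisation; no CFSE preference).

linear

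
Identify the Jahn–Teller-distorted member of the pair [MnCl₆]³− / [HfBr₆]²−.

[MnCl₆]³−

[MnCl₆]³−: Each chloride is −1; balancing the −3 overall charge requires Mn(III). Group 7 minus oxidation state 3 gives a d⁴ configuration. Chloride is a weak-field ligand for a first-row metal, so the complex is high-spin. The t₂g³e_g¹ (high-spin) configuration has an unevenly filled e_g set; the Jahn–Teller theorem predicts a tetragonal distortion (typically axial elongation) to lift the degeneracy.
[HfBr₆]²−: Ligand charges: each bromide is −1. With an overall charge of −2 the hafnium centre must be in the +4 oxidation state. Hafnium is a group-4 element; Hf(IV) is therefore d⁰. The d⁰ configuration leaves the e_g set evenly filled (or empty) — no strong Jahn–Teller driving force.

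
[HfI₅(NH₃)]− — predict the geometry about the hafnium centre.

Summing ligand charges against the −1 overall charge gives an oxidation state of +4 for hafnium.
Hafnium is a group-4 element; Hf(IV) is therefore d⁰.
With 6 monodentate ligands the coordination number is 6.
Six donors around a single metal centre give an octahedral coordination sphere.

octahedral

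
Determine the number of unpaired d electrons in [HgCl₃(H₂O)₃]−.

0 unpaired electrons

Ligand charges: each chloride is −1; water is neutral. With an overall charge of −1 the mercury centre must be in the +2 oxidation state.
Group 12 minus oxidation state 2 gives a d¹⁰ configuration.
In an octahedral field the d¹⁰ configuration is t₂g⁶e_g⁴, giving 0 unpaired electrons.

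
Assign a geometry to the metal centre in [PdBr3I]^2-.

square planar

Summing ligand charges against the −2 overall charge gives an oxidation state of +2 for palladium.
Palladium is a group-10 element; Pd(II) is therefore d⁸.
Coordination number: 4.
A 4d d⁸ ion has a large crystal-field splitting; square planar leaves the high-energy d_{x²−y²} orbital empty and maximises CFSE.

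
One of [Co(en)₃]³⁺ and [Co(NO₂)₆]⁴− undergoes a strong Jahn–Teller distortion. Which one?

[Co(NO₂)₆]⁴−

[Co(en)₃]³⁺: Summing ligand charges against the +3 overall charge gives an oxidation state of +3 for cobalt. Cobalt is a group-9 element; Co(III) is therefore d⁶. Co(III) has an exceptionally large octahedral splitting and is low-spin with essentially every ligand except fluoride. The d⁶ configuration leaves the e_g set evenly filled (or empty) — no strong Jahn–Teller driving force.
[Co(NO₂)₆]⁴−: Each nitro (N-bound nitrite) is −1; balancing the −4 overall charge requires Co(II). Group 9 minus oxidation state 2 gives a d⁷ configuration. Nitro (N-bound nitrite) is a strong-field ligand (high in the spectrochemical series) for a first-row metal, so the complex is low-spin. The t₂g⁶e_g¹ (low-spin) configuration has an unevenly filled e_g set; the Jahn–Teller theorem predicts a tetragonal distortion (typically axial elongation) to lift the degeneracy.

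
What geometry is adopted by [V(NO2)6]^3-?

Each nitro (N-bound nitrite) is −1; balancing the −3 overall charge requires V(III).
Group 5 minus oxidation state 3 gives a d² configuration.
With 6 monodentate ligands the coordination number is 6.
Six donors around a single metal centre give an octahedral coordination sphere.

octahedral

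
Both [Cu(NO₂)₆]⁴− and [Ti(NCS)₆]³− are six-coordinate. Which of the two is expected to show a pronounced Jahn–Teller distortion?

[Cu(NO₂)₆]⁴−

[Cu(NO₂)₆]⁴−: Summing ligand charges against the −4 overall charge gives an oxidation state of +2 for copper. Copper is a group-11 element; Cu(II) is therefore d⁹. The t₂g⁶e_g³ configuration has an unevenly filled e_g set; the Jahn–Teller theorem predicts a tetragonal distortion (typically axial elongation) to lift the degeneracy.
[Ti(NCS)₆]³−: Each isothiocyanate is −1; balancing the −3 overall charge requires Ti(III). Group 4 minus oxidation state 3 gives a d¹ configuration. The d¹ configuration leaves the e_g set evenly filled (or empty) — no strong Jahn–Teller driving force.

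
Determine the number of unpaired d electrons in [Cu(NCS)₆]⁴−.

Summing ligand charges against the −4 overall charge gives an oxidation state of +2 for copper.
Group 11 minus oxidation state 2 gives a d⁹ configuration.
In an octahedral field the d⁹ configuration is t₂g⁶e_g³ (only one arrangement possible), giving 1 unpaired electron.

1 unpaired electron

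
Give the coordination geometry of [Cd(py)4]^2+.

tetrahedral

Summing ligand charges against the +2 overall charge gives an oxidation state of +2 for cadmium.
Group 12 minus oxidation state 2 gives a d¹⁰ configuration.
Coordination number: 4.
A d¹⁰ ion has no crystal-field stabilisation preference between square planar and tetrahedral, so four ligands adopt the sterically favoured tetrahedral geometry.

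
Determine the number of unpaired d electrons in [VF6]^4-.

3 unpaired electrons

Ligand charges: each fluoride is −1. With an overall charge of −4 the vanadium centre must be in the +2 oxidation state.
V sits in group 5, so the d-electron count is 5 − 2 = 3.
In an octahedral field the d³ configuration is t₂g³e_g⁰ (only one arrangement possible), giving 3 unpaired electrons.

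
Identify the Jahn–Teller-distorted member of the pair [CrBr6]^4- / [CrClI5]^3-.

[CrBr6]^4-: Each bromide is −1; balancing the −4 overall charge requires Cr(II). Cr sits in group 6, so the d-electron count is 6 − 2 = 4. Bromide is a weak-field ligand for a first-row metal, so the complex is high-spin. The t₂g³e_g¹ (high-spin) configuration has an unevenly filled e_g set; the Jahn–Teller theorem predicts a tetragonal distortion (typically axial elongation) to lift the degeneracy.
[CrClI5]^3-: Summing ligand charges against the −3 overall charge gives an oxidation state of +3 for chromium. Cr sits in group 6, so the d-electron count is 6 − 3 = 3. The d³ configuration leaves the e_g set evenly filled (or empty) — no strong Jahn–Teller driving force.

[CrBr6]^4-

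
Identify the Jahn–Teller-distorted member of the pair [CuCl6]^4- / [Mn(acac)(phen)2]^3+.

[CuCl6]^4-

[CuCl6]^4-: Ligand charges: each chloride is −1. With an overall charge of −4 the copper centre must be in the +2 oxidation state. Cu sits in group 11, so the d-electron count is 11 − 2 = 9. The t₂g⁶e_g³ configuration has an unevenly filled e_g set; the Jahn–Teller theorem predicts a tetragonal distortion (typically axial elongation) to lift the degeneracy.
[Mn(acac)(phen)2]^3+: Each acetylacetonate is −1; 1,10-phenanthroline is neutral; balancing the +3 overall charge requires Mn(IV). Manganese is a group-7 element; Mn(IV) is therefore d³. The d³ configuration leaves the e_g set evenly filled (or empty) — no strong Jahn–Teller driving force.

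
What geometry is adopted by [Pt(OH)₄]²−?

Ligand charges: each hydroxide is −1. With an overall charge of −2 the platinum centre must be in the +2 oxidation state.
Platinum is a group-10 element; Pt(II) is therefore d⁸.
With 4 monodentate ligands the coordination number is 4.
A 5d d⁸ ion has a large crystal-field splitting; square planar leaves the high-energy d_{x²−y²} orbital empty and maximises CFSE.

square planar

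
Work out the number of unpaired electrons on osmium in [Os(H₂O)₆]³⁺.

1

Water is neutral; balancing the +3 overall charge requires Os(III).
Os sits in group 8, so the d-electron count is 8 − 3 = 5.
The spin state decides the count: a 5d ion has a large Δₒ and is invariably low-spin.
An octahedral low-spin d⁵ ion is t₂g⁵e_g⁰, giving 1 unpaired electron.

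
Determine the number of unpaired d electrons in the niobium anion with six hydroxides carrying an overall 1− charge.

Each hydroxide is −1; balancing the −1 overall charge requires Nb(V).
Group 5 minus oxidation state 5 gives a d⁰ configuration.
In an octahedral field the d⁰ configuration is t₂g⁰e_g⁰, giving 0 unpaired electrons.

0 unpaired electrons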